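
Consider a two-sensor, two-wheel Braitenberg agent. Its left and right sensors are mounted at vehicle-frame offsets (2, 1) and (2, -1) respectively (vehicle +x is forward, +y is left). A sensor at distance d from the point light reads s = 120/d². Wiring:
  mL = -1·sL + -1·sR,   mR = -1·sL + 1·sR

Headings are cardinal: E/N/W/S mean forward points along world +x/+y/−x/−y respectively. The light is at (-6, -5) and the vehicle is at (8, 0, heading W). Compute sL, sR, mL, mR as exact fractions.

3/4 2/3 -17/12 -1/12

left sensor world pos  = (6, -1); dL² = 160
right sensor world pos = (6, 1); dR² = 180
sL = 120/160 = 3/4
sR = 120/180 = 2/3
mL = -1·sL + -1·sR = -17/12
mR = -1·sL + 1·sR = -1/12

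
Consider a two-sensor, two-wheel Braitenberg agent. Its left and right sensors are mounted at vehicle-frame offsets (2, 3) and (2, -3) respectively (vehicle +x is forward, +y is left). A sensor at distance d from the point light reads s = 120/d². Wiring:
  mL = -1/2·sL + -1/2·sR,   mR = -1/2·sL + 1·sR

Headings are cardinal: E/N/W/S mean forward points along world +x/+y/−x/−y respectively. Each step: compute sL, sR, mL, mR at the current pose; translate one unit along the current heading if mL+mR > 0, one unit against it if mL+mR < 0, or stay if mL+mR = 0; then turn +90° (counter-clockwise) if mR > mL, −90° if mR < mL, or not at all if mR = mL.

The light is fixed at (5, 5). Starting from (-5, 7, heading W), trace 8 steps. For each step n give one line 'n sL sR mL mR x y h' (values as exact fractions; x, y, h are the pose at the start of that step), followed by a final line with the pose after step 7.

n=0: pose=(-5,7,W); sL=24/29, sR=120/169; mL=-3768/4901, mR=1452/4901; mL+mR=-2316/4901 → advance -1; mR−mL=180/169 → turn +1·90°
n=1: pose=(-4,7,S); sL=10/3, sR=5/6; mL=-25/12, mR=-5/6; mL+mR=-35/12 → advance -1; mR−mL=5/4 → turn +1·90°
n=2: pose=(-4,8,E); sL=24/17, sR=120/49; mL=-1608/833, mR=1452/833; mL+mR=-156/833 → advance -1; mR−mL=180/49 → turn +1·90°
n=3: pose=(-5,8,N); sL=60/97, sR=60/37; mL=-4020/3589, mR=4710/3589; mL+mR=690/3589 → advance +1; mR−mL=90/37 → turn +1·90°
n=4: pose=(-5,9,W); sL=24/29, sR=120/193; mL=-4056/5597, mR=1164/5597; mL+mR=-2892/5597 → advance -1; mR−mL=180/193 → turn +1·90°
n=5: pose=(-4,9,S); sL=3, sR=30/37; mL=-141/74, mR=-51/74; mL+mR=-96/37 → advance -1; mR−mL=45/37 → turn +1·90°
n=6: pose=(-4,10,E); sL=120/113, sR=120/53; mL=-9960/5989, mR=10380/5989; mL+mR=420/5989 → advance +1; mR−mL=180/53 → turn +1·90°
n=7: pose=(-3,10,N); sL=12/17, sR=60/37; mL=-732/629, mR=798/629; mL+mR=66/629 → advance +1; mR−mL=90/37 → turn +1·90°

0 24/29 120/169 -3768/4901 1452/4901 -5 7 W
1 10/3 5/6 -25/12 -5/6 -4 7 S
2 24/17 120/49 -1608/833 1452/833 -4 8 E
3 60/97 60/37 -4020/3589 4710/3589 -5 8 N
4 24/29 120/193 -4056/5597 1164/5597 -5 9 W
5 3 30/37 -141/74 -51/74 -4 9 S
6 120/113 120/53 -9960/5989 10380/5989 -4 10 E
7 12/17 60/37 -732/629 798/629 -3 10 N
final -3 11 W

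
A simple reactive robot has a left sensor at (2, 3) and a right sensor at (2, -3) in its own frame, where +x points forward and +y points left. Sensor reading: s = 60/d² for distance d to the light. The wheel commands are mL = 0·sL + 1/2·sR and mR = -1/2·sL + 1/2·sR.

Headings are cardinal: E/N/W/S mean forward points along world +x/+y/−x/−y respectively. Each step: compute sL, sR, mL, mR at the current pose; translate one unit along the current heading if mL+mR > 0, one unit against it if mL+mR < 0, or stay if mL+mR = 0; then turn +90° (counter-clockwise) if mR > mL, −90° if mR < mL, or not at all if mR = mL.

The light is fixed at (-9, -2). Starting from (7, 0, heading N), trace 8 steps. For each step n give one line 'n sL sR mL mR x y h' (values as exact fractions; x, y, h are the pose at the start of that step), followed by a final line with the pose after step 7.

0 12/37 60/377 30/377 -1152/13949 7 0 N
1 3/17 15/82 15/164 9/2788 7 -1 E
2 60/401 60/197 30/197 6120/78997 8 -1 S
3 10/39 10/39 5/39 0 8 -2 W
4 60/173 12/73 6/73 -1152/12629 7 -2 N
5 15/82 3/17 3/34 -9/2788 7 -3 E
6 60/409 12/41 6/41 1224/16769 8 -3 S
7 6/25 30/113 15/113 36/2825 8 -4 W
final 7 -4 N

n=0: pose=(7,0,N); sL=12/37, sR=60/377; mL=30/377, mR=-1152/13949; mL+mR=-42/13949 → advance -1; mR−mL=-6/37 → turn -1·90°
n=1: pose=(7,-1,E); sL=3/17, sR=15/82; mL=15/164, mR=9/2788; mL+mR=66/697 → advance +1; mR−mL=-3/34 → turn -1·90°
n=2: pose=(8,-1,S); sL=60/401, sR=60/197; mL=30/197, mR=6120/78997; mL+mR=18150/78997 → advance +1; mR−mL=-30/401 → turn -1·90°
n=3: pose=(8,-2,W); sL=10/39, sR=10/39; mL=5/39, mR=0; mL+mR=5/39 → advance +1; mR−mL=-5/39 → turn -1·90°
n=4: pose=(7,-2,N); sL=60/173, sR=12/73; mL=6/73, mR=-1152/12629; mL+mR=-114/12629 → advance -1; mR−mL=-30/173 → turn -1·90°
n=5: pose=(7,-3,E); sL=15/82, sR=3/17; mL=3/34, mR=-9/2788; mL+mR=237/2788 → advance +1; mR−mL=-15/164 → turn -1·90°
n=6: pose=(8,-3,S); sL=60/409, sR=12/41; mL=6/41, mR=1224/16769; mL+mR=3678/16769 → advance +1; mR−mL=-30/409 → turn -1·90°
n=7: pose=(8,-4,W); sL=6/25, sR=30/113; mL=15/113, mR=36/2825; mL+mR=411/2825 → advance +1; mR−mL=-3/25 → turn -1·90°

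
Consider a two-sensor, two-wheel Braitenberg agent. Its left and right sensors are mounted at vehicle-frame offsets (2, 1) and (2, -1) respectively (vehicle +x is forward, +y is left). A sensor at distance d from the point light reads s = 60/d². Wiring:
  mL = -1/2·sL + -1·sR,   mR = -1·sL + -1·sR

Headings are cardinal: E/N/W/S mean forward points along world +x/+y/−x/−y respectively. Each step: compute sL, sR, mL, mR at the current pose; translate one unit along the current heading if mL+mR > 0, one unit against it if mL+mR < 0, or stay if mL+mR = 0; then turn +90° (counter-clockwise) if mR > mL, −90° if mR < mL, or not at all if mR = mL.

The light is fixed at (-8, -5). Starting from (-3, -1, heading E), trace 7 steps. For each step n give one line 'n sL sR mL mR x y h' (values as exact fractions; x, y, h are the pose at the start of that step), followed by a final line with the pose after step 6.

n=0: pose=(-3,-1,E); sL=30/37, sR=30/29; mL=-1545/1073, mR=-1980/1073; mL+mR=-3525/1073 → advance -1; mR−mL=-15/37 → turn -1·90°
n=1: pose=(-4,-1,S); sL=60/29, sR=60/13; mL=-2130/377, mR=-2520/377; mL+mR=-4650/377 → advance -1; mR−mL=-30/29 → turn -1·90°
n=2: pose=(-4,0,W); sL=3, sR=3/2; mL=-3, mR=-9/2; mL+mR=-15/2 → advance -1; mR−mL=-3/2 → turn -1·90°
n=3: pose=(-3,0,N); sL=12/13, sR=12/17; mL=-258/221, mR=-360/221; mL+mR=-618/221 → advance -1; mR−mL=-6/13 → turn -1·90°
n=4: pose=(-3,-1,E); sL=30/37, sR=30/29; mL=-1545/1073, mR=-1980/1073; mL+mR=-3525/1073 → advance -1; mR−mL=-15/37 → turn -1·90°
n=5: pose=(-4,-1,S); sL=60/29, sR=60/13; mL=-2130/377, mR=-2520/377; mL+mR=-4650/377 → advance -1; mR−mL=-30/29 → turn -1·90°
n=6: pose=(-4,0,W); sL=3, sR=3/2; mL=-3, mR=-9/2; mL+mR=-15/2 → advance -1; mR−mL=-3/2 → turn -1·90°

0 30/37 30/29 -1545/1073 -1980/1073 -3 -1 E
1 60/29 60/13 -2130/377 -2520/377 -4 -1 S
2 3 3/2 -3 -9/2 -4 0 W
3 12/13 12/17 -258/221 -360/221 -3 0 N
4 30/37 30/29 -1545/1073 -1980/1073 -3 -1 E
5 60/29 60/13 -2130/377 -2520/377 -4 -1 S
6 3 3/2 -3 -9/2 -4 0 W
final -3 0 N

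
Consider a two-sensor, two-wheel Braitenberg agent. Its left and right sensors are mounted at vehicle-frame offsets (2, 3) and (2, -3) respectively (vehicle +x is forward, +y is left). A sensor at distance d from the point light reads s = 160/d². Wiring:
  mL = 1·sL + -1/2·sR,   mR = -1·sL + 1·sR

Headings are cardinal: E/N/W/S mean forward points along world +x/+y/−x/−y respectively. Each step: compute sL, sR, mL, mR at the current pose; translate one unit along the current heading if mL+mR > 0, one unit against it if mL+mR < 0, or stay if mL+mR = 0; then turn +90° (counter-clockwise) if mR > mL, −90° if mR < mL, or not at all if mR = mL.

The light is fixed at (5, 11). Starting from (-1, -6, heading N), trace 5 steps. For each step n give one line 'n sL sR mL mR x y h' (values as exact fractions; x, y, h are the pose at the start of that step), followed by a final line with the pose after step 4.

0 80/153 80/117 40/221 320/1989 -1 -6 N
1 32/37 160/377 9104/13949 -6144/13949 -1 -5 E
2 20/41 40/97 1120/3977 -300/3977 0 -5 S
3 160/449 32/49 656/22001 6528/22001 0 -6 W
4 16/37 80/221 2056/8177 -576/8177 -1 -6 S
final -1 -7 W

n=0: pose=(-1,-6,N); sL=80/153, sR=80/117; mL=40/221, mR=320/1989; mL+mR=40/117 → advance +1; mR−mL=-40/1989 → turn -1·90°
n=1: pose=(-1,-5,E); sL=32/37, sR=160/377; mL=9104/13949, mR=-6144/13949; mL+mR=80/377 → advance +1; mR−mL=-15248/13949 → turn -1·90°
n=2: pose=(0,-5,S); sL=20/41, sR=40/97; mL=1120/3977, mR=-300/3977; mL+mR=20/97 → advance +1; mR−mL=-1420/3977 → turn -1·90°
n=3: pose=(0,-6,W); sL=160/449, sR=32/49; mL=656/22001, mR=6528/22001; mL+mR=16/49 → advance +1; mR−mL=5872/22001 → turn +1·90°
n=4: pose=(-1,-6,S); sL=16/37, sR=80/221; mL=2056/8177, mR=-576/8177; mL+mR=40/221 → advance +1; mR−mL=-2632/8177 → turn -1·90°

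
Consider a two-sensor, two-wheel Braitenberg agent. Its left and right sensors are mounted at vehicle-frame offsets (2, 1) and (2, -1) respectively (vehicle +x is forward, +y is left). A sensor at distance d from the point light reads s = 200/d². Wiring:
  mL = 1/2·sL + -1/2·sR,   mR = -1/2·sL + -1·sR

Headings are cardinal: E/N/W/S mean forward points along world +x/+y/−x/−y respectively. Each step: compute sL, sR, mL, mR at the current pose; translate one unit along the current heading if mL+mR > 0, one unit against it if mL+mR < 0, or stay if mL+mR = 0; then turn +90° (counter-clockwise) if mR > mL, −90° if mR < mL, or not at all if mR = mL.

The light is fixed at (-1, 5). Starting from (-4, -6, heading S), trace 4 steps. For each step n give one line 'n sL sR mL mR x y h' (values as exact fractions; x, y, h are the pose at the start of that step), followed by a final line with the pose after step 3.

0 200/173 40/37 240/6401 -10620/6401 -4 -6 S
1 100/73 100/53 -1000/3869 -9950/3869 -4 -5 W
2 200/73 40/13 -160/949 -4220/949 -3 -5 N
3 2 25/18 11/36 -43/18 -3 -6 E
final -4 -6 S

n=0: pose=(-4,-6,S); sL=200/173, sR=40/37; mL=240/6401, mR=-10620/6401; mL+mR=-60/37 → advance -1; mR−mL=-10860/6401 → turn -1·90°
n=1: pose=(-4,-5,W); sL=100/73, sR=100/53; mL=-1000/3869, mR=-9950/3869; mL+mR=-150/53 → advance -1; mR−mL=-8950/3869 → turn -1·90°
n=2: pose=(-3,-5,N); sL=200/73, sR=40/13; mL=-160/949, mR=-4220/949; mL+mR=-60/13 → advance -1; mR−mL=-4060/949 → turn -1·90°
n=3: pose=(-3,-6,E); sL=2, sR=25/18; mL=11/36, mR=-43/18; mL+mR=-25/12 → advance -1; mR−mL=-97/36 → turn -1·90°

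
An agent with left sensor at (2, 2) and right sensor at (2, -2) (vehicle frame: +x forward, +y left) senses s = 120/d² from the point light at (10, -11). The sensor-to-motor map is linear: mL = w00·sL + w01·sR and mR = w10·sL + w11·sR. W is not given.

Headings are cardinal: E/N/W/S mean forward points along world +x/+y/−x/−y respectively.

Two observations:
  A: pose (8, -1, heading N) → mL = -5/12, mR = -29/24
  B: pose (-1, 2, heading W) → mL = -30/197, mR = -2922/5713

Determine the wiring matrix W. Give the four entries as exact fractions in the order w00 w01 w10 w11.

obs A: pose=(8,-1,N) → sL=3/4, sR=5/6, mL=-5/12, mR=-29/24
obs B: pose=(-1,2,W) → sL=12/29, sR=60/197, mL=-30/197, mR=-2922/5713
sensor matrix S = [[3/4, 5/6], [12/29, 60/197]]; det S = -665/5713
solve [mL_A; mL_B] = S·[w00; w01] and [mR_A; mR_B] = S·[w10; w11]:
  w00 = 0, w01 = -1/2, w10 = -1/2, w11 = -1

0 -1/2 -1/2 -1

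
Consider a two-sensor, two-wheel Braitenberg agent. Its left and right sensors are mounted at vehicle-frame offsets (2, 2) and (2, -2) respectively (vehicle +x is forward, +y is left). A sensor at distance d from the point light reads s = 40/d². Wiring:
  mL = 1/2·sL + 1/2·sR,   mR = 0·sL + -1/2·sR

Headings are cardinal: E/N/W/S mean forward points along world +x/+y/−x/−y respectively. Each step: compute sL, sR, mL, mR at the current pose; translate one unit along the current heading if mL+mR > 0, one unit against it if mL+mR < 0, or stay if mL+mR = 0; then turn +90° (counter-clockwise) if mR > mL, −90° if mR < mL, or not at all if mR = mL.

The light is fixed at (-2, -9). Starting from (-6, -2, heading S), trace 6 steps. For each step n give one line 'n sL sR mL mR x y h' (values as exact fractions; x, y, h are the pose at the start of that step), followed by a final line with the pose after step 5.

n=0: pose=(-6,-2,S); sL=40/29, sR=40/61; mL=1800/1769, mR=-20/61; mL+mR=20/29 → advance +1; mR−mL=-2380/1769 → turn -1·90°
n=1: pose=(-6,-3,W); sL=10/13, sR=2/5; mL=38/65, mR=-1/5; mL+mR=5/13 → advance +1; mR−mL=-51/65 → turn -1·90°
n=2: pose=(-7,-3,N); sL=40/113, sR=40/73; mL=3720/8249, mR=-20/73; mL+mR=20/113 → advance +1; mR−mL=-5980/8249 → turn -1·90°
n=3: pose=(-7,-2,E); sL=4/9, sR=20/17; mL=124/153, mR=-10/17; mL+mR=2/9 → advance +1; mR−mL=-214/153 → turn -1·90°
n=4: pose=(-6,-2,S); sL=40/29, sR=40/61; mL=1800/1769, mR=-20/61; mL+mR=20/29 → advance +1; mR−mL=-2380/1769 → turn -1·90°
n=5: pose=(-6,-3,W); sL=10/13, sR=2/5; mL=38/65, mR=-1/5; mL+mR=5/13 → advance +1; mR−mL=-51/65 → turn -1·90°

0 40/29 40/61 1800/1769 -20/61 -6 -2 S
1 10/13 2/5 38/65 -1/5 -6 -3 W
2 40/113 40/73 3720/8249 -20/73 -7 -3 N
3 4/9 20/17 124/153 -10/17 -7 -2 E
4 40/29 40/61 1800/1769 -20/61 -6 -2 S
5 10/13 2/5 38/65 -1/5 -6 -3 W
final -7 -3 N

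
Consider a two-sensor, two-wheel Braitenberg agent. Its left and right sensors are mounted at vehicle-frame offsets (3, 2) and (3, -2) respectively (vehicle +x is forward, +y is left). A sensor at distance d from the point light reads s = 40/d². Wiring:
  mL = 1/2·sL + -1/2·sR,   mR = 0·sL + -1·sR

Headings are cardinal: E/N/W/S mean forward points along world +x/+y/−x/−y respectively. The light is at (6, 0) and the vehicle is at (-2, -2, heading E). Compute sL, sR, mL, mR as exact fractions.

8/5 40/41 64/205 -40/41

left sensor world pos  = (1, 0); dL² = 25
right sensor world pos = (1, -4); dR² = 41
sL = 40/25 = 8/5
sR = 40/41 = 40/41
mL = 1/2·sL + -1/2·sR = 64/205
mR = 0·sL + -1·sR = -40/41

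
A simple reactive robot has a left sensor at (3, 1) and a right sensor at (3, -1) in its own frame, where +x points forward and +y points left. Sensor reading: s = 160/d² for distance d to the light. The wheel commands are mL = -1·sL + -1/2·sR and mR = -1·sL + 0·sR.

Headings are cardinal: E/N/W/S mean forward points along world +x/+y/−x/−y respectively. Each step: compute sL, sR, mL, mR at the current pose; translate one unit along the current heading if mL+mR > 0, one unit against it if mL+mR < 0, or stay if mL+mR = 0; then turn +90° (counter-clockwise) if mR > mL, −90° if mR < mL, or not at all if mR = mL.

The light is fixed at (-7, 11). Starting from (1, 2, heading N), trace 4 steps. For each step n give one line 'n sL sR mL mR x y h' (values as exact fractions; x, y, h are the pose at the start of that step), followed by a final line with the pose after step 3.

n=0: pose=(1,2,N); sL=32/17, sR=160/117; mL=-5104/1989, mR=-32/17; mL+mR=-8848/1989 → advance -1; mR−mL=80/117 → turn +1·90°
n=1: pose=(1,1,W); sL=80/73, sR=80/53; mL=-7160/3869, mR=-80/73; mL+mR=-11400/3869 → advance -1; mR−mL=40/53 → turn +1·90°
n=2: pose=(2,1,S); sL=160/269, sR=160/233; mL=-58800/62677, mR=-160/269; mL+mR=-96080/62677 → advance -1; mR−mL=80/233 → turn +1·90°
n=3: pose=(2,2,E); sL=10/13, sR=40/61; mL=-870/793, mR=-10/13; mL+mR=-1480/793 → advance -1; mR−mL=20/61 → turn +1·90°

0 32/17 160/117 -5104/1989 -32/17 1 2 N
1 80/73 80/53 -7160/3869 -80/73 1 1 W
2 160/269 160/233 -58800/62677 -160/269 2 1 S
3 10/13 40/61 -870/793 -10/13 2 2 E
final 1 2 N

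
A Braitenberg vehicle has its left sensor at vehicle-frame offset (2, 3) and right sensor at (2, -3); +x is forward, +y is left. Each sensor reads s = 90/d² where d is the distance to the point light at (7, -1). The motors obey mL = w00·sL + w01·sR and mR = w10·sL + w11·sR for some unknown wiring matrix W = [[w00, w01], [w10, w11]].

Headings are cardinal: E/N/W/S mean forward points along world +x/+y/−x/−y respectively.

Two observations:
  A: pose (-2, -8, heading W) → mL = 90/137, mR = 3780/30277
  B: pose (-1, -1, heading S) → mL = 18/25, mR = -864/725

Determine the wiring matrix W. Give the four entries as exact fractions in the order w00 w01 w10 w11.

obs A: pose=(-2,-8,W) → sL=90/221, sR=90/137, mL=90/137, mR=3780/30277
obs B: pose=(-1,-1,S) → sL=90/29, sR=18/25, mL=18/25, mR=-864/725
sensor matrix S = [[90/221, 90/137], [90/29, 18/25]]; det S = -7663248/4390165
solve [mL_A; mL_B] = S·[w00; w01] and [mR_A; mR_B] = S·[w10; w11]:
  w00 = 0, w01 = 1, w10 = -1/2, w11 = 1/2

0 1 -1/2 1/2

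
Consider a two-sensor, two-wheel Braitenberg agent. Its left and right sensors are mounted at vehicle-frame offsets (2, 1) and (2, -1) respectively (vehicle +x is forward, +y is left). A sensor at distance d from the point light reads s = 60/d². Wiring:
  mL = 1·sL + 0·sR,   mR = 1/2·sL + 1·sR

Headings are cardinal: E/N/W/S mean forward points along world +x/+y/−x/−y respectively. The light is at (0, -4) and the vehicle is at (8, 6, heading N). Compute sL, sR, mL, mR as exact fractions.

left sensor world pos  = (7, 8); dL² = 193
right sensor world pos = (9, 8); dR² = 225
sL = 60/193 = 60/193
sR = 60/225 = 4/15
mL = 1·sL + 0·sR = 60/193
mR = 1/2·sL + 1·sR = 1222/2895

60/193 4/15 60/193 1222/2895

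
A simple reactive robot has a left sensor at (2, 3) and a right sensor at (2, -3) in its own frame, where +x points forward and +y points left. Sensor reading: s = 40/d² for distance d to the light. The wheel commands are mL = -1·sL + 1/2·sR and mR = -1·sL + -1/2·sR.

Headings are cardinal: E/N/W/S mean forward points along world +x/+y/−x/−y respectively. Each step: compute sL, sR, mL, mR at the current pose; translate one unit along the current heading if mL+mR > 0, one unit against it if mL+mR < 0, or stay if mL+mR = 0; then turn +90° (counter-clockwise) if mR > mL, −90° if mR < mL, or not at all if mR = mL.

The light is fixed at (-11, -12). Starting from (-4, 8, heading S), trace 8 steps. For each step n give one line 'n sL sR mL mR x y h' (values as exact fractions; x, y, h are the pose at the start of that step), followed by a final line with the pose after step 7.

0 5/53 2/17 -32/901 -138/901 -4 8 S
1 40/349 40/601 -17060/209749 -31020/209749 -4 9 W
2 20/277 4/65 -746/18005 -1854/18005 -3 9 N
3 40/629 40/389 -2980/244681 -28140/244681 -3 8 E
4 5/53 2/17 -32/901 -138/901 -4 8 S
5 40/349 40/601 -17060/209749 -31020/209749 -4 9 W
6 20/277 4/65 -746/18005 -1854/18005 -3 9 N
7 40/629 40/389 -2980/244681 -28140/244681 -3 8 E
final -4 8 S

n=0: pose=(-4,8,S); sL=5/53, sR=2/17; mL=-32/901, mR=-138/901; mL+mR=-10/53 → advance -1; mR−mL=-2/17 → turn -1·90°
n=1: pose=(-4,9,W); sL=40/349, sR=40/601; mL=-17060/209749, mR=-31020/209749; mL+mR=-80/349 → advance -1; mR−mL=-40/601 → turn -1·90°
n=2: pose=(-3,9,N); sL=20/277, sR=4/65; mL=-746/18005, mR=-1854/18005; mL+mR=-40/277 → advance -1; mR−mL=-4/65 → turn -1·90°
n=3: pose=(-3,8,E); sL=40/629, sR=40/389; mL=-2980/244681, mR=-28140/244681; mL+mR=-80/629 → advance -1; mR−mL=-40/389 → turn -1·90°
n=4: pose=(-4,8,S); sL=5/53, sR=2/17; mL=-32/901, mR=-138/901; mL+mR=-10/53 → advance -1; mR−mL=-2/17 → turn -1·90°
n=5: pose=(-4,9,W); sL=40/349, sR=40/601; mL=-17060/209749, mR=-31020/209749; mL+mR=-80/349 → advance -1; mR−mL=-40/601 → turn -1·90°
n=6: pose=(-3,9,N); sL=20/277, sR=4/65; mL=-746/18005, mR=-1854/18005; mL+mR=-40/277 → advance -1; mR−mL=-4/65 → turn -1·90°
n=7: pose=(-3,8,E); sL=40/629, sR=40/389; mL=-2980/244681, mR=-28140/244681; mL+mR=-80/629 → advance -1; mR−mL=-40/389 → turn -1·90°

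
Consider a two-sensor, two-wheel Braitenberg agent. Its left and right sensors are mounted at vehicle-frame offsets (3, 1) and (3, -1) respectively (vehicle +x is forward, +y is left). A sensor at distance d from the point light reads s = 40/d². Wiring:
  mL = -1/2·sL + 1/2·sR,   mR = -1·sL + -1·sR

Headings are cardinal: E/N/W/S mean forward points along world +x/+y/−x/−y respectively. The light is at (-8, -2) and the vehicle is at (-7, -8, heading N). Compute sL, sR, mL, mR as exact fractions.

40/9 40/13 -80/117 -880/117

left sensor world pos  = (-8, -5); dL² = 9
right sensor world pos = (-6, -5); dR² = 13
sL = 40/9 = 40/9
sR = 40/13 = 40/13
mL = -1/2·sL + 1/2·sR = -80/117
mR = -1·sL + -1·sR = -880/117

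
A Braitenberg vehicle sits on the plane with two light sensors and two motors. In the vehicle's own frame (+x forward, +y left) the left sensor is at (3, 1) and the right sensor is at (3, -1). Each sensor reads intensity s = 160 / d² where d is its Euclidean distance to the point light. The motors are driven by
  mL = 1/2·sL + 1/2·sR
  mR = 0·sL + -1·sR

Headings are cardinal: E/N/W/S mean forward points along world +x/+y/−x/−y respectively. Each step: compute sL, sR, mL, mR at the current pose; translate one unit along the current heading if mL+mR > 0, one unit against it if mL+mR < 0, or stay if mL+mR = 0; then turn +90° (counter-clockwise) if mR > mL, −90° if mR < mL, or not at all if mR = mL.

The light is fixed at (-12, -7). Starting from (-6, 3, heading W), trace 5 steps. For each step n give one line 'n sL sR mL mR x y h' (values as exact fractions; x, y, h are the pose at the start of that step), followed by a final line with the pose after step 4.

n=0: pose=(-6,3,W); sL=16/9, sR=16/13; mL=176/117, mR=-16/13; mL+mR=32/117 → advance +1; mR−mL=-320/117 → turn -1·90°
n=1: pose=(-7,3,N); sL=32/37, sR=32/41; mL=1248/1517, mR=-32/41; mL+mR=64/1517 → advance +1; mR−mL=-2432/1517 → turn -1·90°
n=2: pose=(-7,4,E); sL=10/13, sR=40/41; mL=465/533, mR=-40/41; mL+mR=-55/533 → advance -1; mR−mL=-985/533 → turn -1·90°
n=3: pose=(-8,4,S); sL=160/89, sR=160/73; mL=12960/6497, mR=-160/73; mL+mR=-1280/6497 → advance -1; mR−mL=-27200/6497 → turn -1·90°
n=4: pose=(-8,5,W); sL=80/61, sR=16/17; mL=1168/1037, mR=-16/17; mL+mR=192/1037 → advance +1; mR−mL=-2144/1037 → turn -1·90°

0 16/9 16/13 176/117 -16/13 -6 3 W
1 32/37 32/41 1248/1517 -32/41 -7 3 N
2 10/13 40/41 465/533 -40/41 -7 4 E
3 160/89 160/73 12960/6497 -160/73 -8 4 S
4 80/61 16/17 1168/1037 -16/17 -8 5 W
final -9 5 N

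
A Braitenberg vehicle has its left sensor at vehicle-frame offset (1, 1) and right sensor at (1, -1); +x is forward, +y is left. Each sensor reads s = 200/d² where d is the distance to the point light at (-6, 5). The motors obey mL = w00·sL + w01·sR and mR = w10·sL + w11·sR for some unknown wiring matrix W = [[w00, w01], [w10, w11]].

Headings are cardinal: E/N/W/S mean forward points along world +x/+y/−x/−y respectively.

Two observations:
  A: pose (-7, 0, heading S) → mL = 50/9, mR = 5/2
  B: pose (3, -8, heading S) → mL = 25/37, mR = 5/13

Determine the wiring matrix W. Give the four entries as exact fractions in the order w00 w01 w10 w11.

1 0 0 1/2

obs A: pose=(-7,0,S) → sL=50/9, sR=5, mL=50/9, mR=5/2
obs B: pose=(3,-8,S) → sL=25/37, sR=10/13, mL=25/37, mR=5/13
sensor matrix S = [[50/9, 5], [25/37, 10/13]]; det S = 3875/4329
solve [mL_A; mL_B] = S·[w00; w01] and [mR_A; mR_B] = S·[w10; w11]:
  w00 = 1, w01 = 0, w10 = 0, w11 = 1/2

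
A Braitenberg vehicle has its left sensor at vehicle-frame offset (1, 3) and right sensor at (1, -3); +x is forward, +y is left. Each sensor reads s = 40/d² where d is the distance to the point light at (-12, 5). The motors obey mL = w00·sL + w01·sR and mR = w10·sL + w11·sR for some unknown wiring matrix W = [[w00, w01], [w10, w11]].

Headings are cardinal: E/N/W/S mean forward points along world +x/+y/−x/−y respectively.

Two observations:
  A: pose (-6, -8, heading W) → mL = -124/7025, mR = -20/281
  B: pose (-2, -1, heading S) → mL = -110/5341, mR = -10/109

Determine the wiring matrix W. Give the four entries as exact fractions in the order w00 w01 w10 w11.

obs A: pose=(-6,-8,W) → sL=40/281, sR=8/25, mL=-124/7025, mR=-20/281
obs B: pose=(-2,-1,S) → sL=20/109, sR=20/49, mL=-110/5341, mR=-10/109
sensor matrix S = [[40/281, 8/25], [20/109, 20/49]]; det S = -4608/7504105
solve [mL_A; mL_B] = S·[w00; w01] and [mR_A; mR_B] = S·[w10; w11]:
  w00 = 1, w01 = -1/2, w10 = -1/2, w11 = 0

1 -1/2 -1/2 0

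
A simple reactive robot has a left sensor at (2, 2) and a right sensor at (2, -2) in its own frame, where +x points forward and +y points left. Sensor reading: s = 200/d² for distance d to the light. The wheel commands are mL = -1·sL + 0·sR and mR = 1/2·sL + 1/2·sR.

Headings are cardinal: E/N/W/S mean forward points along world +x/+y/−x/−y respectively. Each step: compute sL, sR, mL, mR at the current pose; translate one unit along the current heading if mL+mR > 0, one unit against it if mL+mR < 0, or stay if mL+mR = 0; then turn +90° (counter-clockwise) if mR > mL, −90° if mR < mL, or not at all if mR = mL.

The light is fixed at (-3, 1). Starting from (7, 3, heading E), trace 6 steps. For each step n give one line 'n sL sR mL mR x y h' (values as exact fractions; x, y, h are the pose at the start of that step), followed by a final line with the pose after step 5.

n=0: pose=(7,3,E); sL=5/4, sR=25/18; mL=-5/4, mR=95/72; mL+mR=5/72 → advance +1; mR−mL=185/72 → turn +1·90°
n=1: pose=(8,3,N); sL=200/97, sR=40/37; mL=-200/97, mR=5640/3589; mL+mR=-1760/3589 → advance -1; mR−mL=13040/3589 → turn +1·90°
n=2: pose=(8,2,W); sL=100/41, sR=20/9; mL=-100/41, mR=860/369; mL+mR=-40/369 → advance -1; mR−mL=1760/369 → turn +1·90°
n=3: pose=(9,2,S); sL=200/197, sR=200/101; mL=-200/197, mR=29800/19897; mL+mR=9600/19897 → advance +1; mR−mL=50000/19897 → turn +1·90°
n=4: pose=(9,1,E); sL=1, sR=1; mL=-1, mR=1; mL+mR=0 → advance +0; mR−mL=2 → turn +1·90°
n=5: pose=(9,1,N); sL=25/13, sR=1; mL=-25/13, mR=19/13; mL+mR=-6/13 → advance -1; mR−mL=44/13 → turn +1·90°

0 5/4 25/18 -5/4 95/72 7 3 E
1 200/97 40/37 -200/97 5640/3589 8 3 N
2 100/41 20/9 -100/41 860/369 8 2 W
3 200/197 200/101 -200/197 29800/19897 9 2 S
4 1 1 -1 1 9 1 E
5 25/13 1 -25/13 19/13 9 1 N
final 9 0 W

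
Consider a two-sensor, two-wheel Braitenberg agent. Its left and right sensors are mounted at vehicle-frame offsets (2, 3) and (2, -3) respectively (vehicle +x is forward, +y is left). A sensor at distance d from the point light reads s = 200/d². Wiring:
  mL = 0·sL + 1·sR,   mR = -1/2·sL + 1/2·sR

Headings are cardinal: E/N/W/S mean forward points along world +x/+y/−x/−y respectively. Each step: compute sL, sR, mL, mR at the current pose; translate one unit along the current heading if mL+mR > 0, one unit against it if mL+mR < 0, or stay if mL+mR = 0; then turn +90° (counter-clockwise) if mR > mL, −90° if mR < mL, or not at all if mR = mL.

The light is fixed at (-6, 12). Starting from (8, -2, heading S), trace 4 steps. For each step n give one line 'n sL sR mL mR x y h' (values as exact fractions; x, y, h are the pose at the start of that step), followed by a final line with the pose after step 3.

0 40/109 200/377 200/377 3360/41093 8 -2 S
1 50/117 25/36 25/36 125/936 8 -3 W
2 200/269 8/17 8/17 -624/4573 7 -3 N
3 100/173 100/257 100/257 -4200/44461 7 -2 E
final 8 -2 S

n=0: pose=(8,-2,S); sL=40/109, sR=200/377; mL=200/377, mR=3360/41093; mL+mR=25160/41093 → advance +1; mR−mL=-18440/41093 → turn -1·90°
n=1: pose=(8,-3,W); sL=50/117, sR=25/36; mL=25/36, mR=125/936; mL+mR=775/936 → advance +1; mR−mL=-175/312 → turn -1·90°
n=2: pose=(7,-3,N); sL=200/269, sR=8/17; mL=8/17, mR=-624/4573; mL+mR=1528/4573 → advance +1; mR−mL=-2776/4573 → turn -1·90°
n=3: pose=(7,-2,E); sL=100/173, sR=100/257; mL=100/257, mR=-4200/44461; mL+mR=13100/44461 → advance +1; mR−mL=-21500/44461 → turn -1·90°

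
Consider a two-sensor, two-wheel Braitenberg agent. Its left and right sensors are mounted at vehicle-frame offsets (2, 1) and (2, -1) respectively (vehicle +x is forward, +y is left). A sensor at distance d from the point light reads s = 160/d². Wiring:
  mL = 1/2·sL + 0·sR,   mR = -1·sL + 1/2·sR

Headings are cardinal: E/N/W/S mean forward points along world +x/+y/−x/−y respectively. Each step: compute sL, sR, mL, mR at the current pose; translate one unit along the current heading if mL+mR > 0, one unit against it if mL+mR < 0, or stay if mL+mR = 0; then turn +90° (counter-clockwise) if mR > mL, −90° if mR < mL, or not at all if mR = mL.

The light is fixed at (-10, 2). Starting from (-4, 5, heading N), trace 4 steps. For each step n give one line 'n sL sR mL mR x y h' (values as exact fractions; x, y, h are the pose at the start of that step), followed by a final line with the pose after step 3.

0 16/5 80/37 8/5 -392/185 -4 5 N
1 160/73 32/13 80/73 -912/949 -4 4 E
2 5/2 40/9 5/4 -5/18 -3 4 S
3 32/5 160/29 16/5 -528/145 -3 3 W
final -2 3 N

n=0: pose=(-4,5,N); sL=16/5, sR=80/37; mL=8/5, mR=-392/185; mL+mR=-96/185 → advance -1; mR−mL=-688/185 → turn -1·90°
n=1: pose=(-4,4,E); sL=160/73, sR=32/13; mL=80/73, mR=-912/949; mL+mR=128/949 → advance +1; mR−mL=-1952/949 → turn -1·90°
n=2: pose=(-3,4,S); sL=5/2, sR=40/9; mL=5/4, mR=-5/18; mL+mR=35/36 → advance +1; mR−mL=-55/36 → turn -1·90°
n=3: pose=(-3,3,W); sL=32/5, sR=160/29; mL=16/5, mR=-528/145; mL+mR=-64/145 → advance -1; mR−mL=-992/145 → turn -1·90°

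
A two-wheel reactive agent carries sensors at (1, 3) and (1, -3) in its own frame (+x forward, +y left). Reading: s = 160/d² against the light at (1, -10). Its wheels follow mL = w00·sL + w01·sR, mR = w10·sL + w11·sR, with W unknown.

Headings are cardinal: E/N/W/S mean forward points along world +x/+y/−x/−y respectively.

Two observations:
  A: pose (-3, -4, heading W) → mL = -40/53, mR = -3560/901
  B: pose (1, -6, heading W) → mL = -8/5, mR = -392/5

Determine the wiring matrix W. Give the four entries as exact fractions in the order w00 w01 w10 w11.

0 -1/2 -1 1/2

obs A: pose=(-3,-4,W) → sL=80/17, sR=80/53, mL=-40/53, mR=-3560/901
obs B: pose=(1,-6,W) → sL=80, sR=16/5, mL=-8/5, mR=-392/5
sensor matrix S = [[80/17, 80/53], [80, 16/5]]; det S = -95232/901
solve [mL_A; mL_B] = S·[w00; w01] and [mR_A; mR_B] = S·[w10; w11]:
  w00 = 0, w01 = -1/2, w10 = -1, w11 = 1/2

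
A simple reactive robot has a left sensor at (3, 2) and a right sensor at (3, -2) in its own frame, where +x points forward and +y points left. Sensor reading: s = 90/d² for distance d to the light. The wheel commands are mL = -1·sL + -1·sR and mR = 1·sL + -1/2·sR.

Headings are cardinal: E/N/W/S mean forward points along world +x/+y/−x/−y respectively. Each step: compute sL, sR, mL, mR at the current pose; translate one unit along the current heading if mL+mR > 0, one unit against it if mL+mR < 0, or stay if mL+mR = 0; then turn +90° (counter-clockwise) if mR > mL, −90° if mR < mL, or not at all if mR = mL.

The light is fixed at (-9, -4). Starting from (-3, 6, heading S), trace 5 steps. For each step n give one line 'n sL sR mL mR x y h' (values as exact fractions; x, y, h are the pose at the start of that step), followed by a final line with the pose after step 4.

n=0: pose=(-3,6,S); sL=90/113, sR=18/13; mL=-3204/1469, mR=153/1469; mL+mR=-27/13 → advance -1; mR−mL=3357/1469 → turn +1·90°
n=1: pose=(-3,7,E); sL=9/25, sR=5/9; mL=-206/225, mR=37/450; mL+mR=-5/6 → advance -1; mR−mL=449/450 → turn +1·90°
n=2: pose=(-4,7,N); sL=18/41, sR=18/49; mL=-1620/2009, mR=513/2009; mL+mR=-27/49 → advance -1; mR−mL=2133/2009 → turn +1·90°
n=3: pose=(-4,6,W); sL=45/34, sR=45/74; mL=-1215/629, mR=2565/2516; mL+mR=-135/148 → advance -1; mR−mL=7425/2516 → turn +1·90°
n=4: pose=(-3,6,S); sL=90/113, sR=18/13; mL=-3204/1469, mR=153/1469; mL+mR=-27/13 → advance -1; mR−mL=3357/1469 → turn +1·90°

0 90/113 18/13 -3204/1469 153/1469 -3 6 S
1 9/25 5/9 -206/225 37/450 -3 7 E
2 18/41 18/49 -1620/2009 513/2009 -4 7 N
3 45/34 45/74 -1215/629 2565/2516 -4 6 W
4 90/113 18/13 -3204/1469 153/1469 -3 6 S
final -3 7 E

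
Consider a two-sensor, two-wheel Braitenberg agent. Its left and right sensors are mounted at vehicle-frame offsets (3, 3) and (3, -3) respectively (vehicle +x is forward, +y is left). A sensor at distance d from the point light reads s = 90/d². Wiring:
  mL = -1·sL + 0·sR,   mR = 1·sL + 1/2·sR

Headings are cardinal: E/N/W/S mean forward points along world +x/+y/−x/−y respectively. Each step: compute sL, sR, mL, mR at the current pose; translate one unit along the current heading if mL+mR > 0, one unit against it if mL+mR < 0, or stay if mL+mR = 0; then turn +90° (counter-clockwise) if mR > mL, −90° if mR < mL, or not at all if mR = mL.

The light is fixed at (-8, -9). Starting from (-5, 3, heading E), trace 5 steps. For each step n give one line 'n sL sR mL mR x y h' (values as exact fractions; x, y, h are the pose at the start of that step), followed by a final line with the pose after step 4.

n=0: pose=(-5,3,E); sL=10/29, sR=10/13; mL=-10/29, mR=275/377; mL+mR=5/13 → advance +1; mR−mL=405/377 → turn +1·90°
n=1: pose=(-4,3,N); sL=45/113, sR=45/137; mL=-45/113, mR=17415/30962; mL+mR=45/274 → advance +1; mR−mL=29745/30962 → turn +1·90°
n=2: pose=(-4,4,W); sL=90/101, sR=90/257; mL=-90/101, mR=27675/25957; mL+mR=45/257 → advance +1; mR−mL=50805/25957 → turn +1·90°
n=3: pose=(-5,4,S); sL=45/68, sR=9/10; mL=-45/68, mR=189/170; mL+mR=9/20 → advance +1; mR−mL=603/340 → turn +1·90°
n=4: pose=(-5,3,E); sL=10/29, sR=10/13; mL=-10/29, mR=275/377; mL+mR=5/13 → advance +1; mR−mL=405/377 → turn +1·90°

0 10/29 10/13 -10/29 275/377 -5 3 E
1 45/113 45/137 -45/113 17415/30962 -4 3 N
2 90/101 90/257 -90/101 27675/25957 -4 4 W
3 45/68 9/10 -45/68 189/170 -5 4 S
4 10/29 10/13 -10/29 275/377 -5 3 E
final -4 3 N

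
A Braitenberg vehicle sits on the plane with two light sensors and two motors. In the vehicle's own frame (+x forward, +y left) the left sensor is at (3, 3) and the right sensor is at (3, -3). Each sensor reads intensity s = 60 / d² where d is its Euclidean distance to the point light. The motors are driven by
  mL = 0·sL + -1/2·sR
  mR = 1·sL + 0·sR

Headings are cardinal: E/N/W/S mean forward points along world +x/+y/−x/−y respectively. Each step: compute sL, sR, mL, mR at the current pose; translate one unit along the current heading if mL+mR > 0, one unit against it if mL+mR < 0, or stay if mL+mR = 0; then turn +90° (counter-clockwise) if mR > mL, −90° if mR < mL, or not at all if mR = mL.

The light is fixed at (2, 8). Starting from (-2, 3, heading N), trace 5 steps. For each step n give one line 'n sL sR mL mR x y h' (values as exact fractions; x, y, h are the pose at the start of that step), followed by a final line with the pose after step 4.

0 60/53 12 -6 60/53 -2 3 N
1 6/13 30/29 -15/29 6/13 -2 2 W
2 20/27 20/39 -10/39 20/27 -1 2 S
3 15/4 3/5 -3/10 15/4 -1 1 E
4 60/41 60/17 -30/17 60/41 0 1 N
final 0 0 W

n=0: pose=(-2,3,N); sL=60/53, sR=12; mL=-6, mR=60/53; mL+mR=-258/53 → advance -1; mR−mL=378/53 → turn +1·90°
n=1: pose=(-2,2,W); sL=6/13, sR=30/29; mL=-15/29, mR=6/13; mL+mR=-21/377 → advance -1; mR−mL=369/377 → turn +1·90°
n=2: pose=(-1,2,S); sL=20/27, sR=20/39; mL=-10/39, mR=20/27; mL+mR=170/351 → advance +1; mR−mL=350/351 → turn +1·90°
n=3: pose=(-1,1,E); sL=15/4, sR=3/5; mL=-3/10, mR=15/4; mL+mR=69/20 → advance +1; mR−mL=81/20 → turn +1·90°
n=4: pose=(0,1,N); sL=60/41, sR=60/17; mL=-30/17, mR=60/41; mL+mR=-210/697 → advance -1; mR−mL=2250/697 → turn +1·90°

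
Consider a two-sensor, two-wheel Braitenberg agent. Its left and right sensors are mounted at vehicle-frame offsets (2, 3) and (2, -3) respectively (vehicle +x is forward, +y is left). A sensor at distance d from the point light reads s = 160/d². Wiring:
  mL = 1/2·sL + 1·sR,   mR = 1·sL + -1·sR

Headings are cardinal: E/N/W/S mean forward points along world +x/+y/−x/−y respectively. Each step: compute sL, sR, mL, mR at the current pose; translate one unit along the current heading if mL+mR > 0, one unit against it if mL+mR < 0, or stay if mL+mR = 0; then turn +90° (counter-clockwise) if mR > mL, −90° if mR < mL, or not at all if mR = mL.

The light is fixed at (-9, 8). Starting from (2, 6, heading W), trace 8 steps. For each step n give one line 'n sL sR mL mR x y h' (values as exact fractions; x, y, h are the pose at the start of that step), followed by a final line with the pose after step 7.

n=0: pose=(2,6,W); sL=80/53, sR=80/41; mL=5880/2173, mR=-960/2173; mL+mR=120/53 → advance +1; mR−mL=-6840/2173 → turn -1·90°
n=1: pose=(1,6,N); sL=160/49, sR=160/169; mL=21360/8281, mR=19200/8281; mL+mR=240/49 → advance +1; mR−mL=-2160/8281 → turn -1·90°
n=2: pose=(1,7,E); sL=40/37, sR=1; mL=57/37, mR=3/37; mL+mR=60/37 → advance +1; mR−mL=-54/37 → turn -1·90°
n=3: pose=(2,7,S); sL=32/41, sR=160/73; mL=7728/2993, mR=-4224/2993; mL+mR=48/41 → advance +1; mR−mL=-11952/2993 → turn -1·90°
n=4: pose=(2,6,W); sL=80/53, sR=80/41; mL=5880/2173, mR=-960/2173; mL+mR=120/53 → advance +1; mR−mL=-6840/2173 → turn -1·90°
n=5: pose=(1,6,N); sL=160/49, sR=160/169; mL=21360/8281, mR=19200/8281; mL+mR=240/49 → advance +1; mR−mL=-2160/8281 → turn -1·90°
n=6: pose=(1,7,E); sL=40/37, sR=1; mL=57/37, mR=3/37; mL+mR=60/37 → advance +1; mR−mL=-54/37 → turn -1·90°
n=7: pose=(2,7,S); sL=32/41, sR=160/73; mL=7728/2993, mR=-4224/2993; mL+mR=48/41 → advance +1; mR−mL=-11952/2993 → turn -1·90°

0 80/53 80/41 5880/2173 -960/2173 2 6 W
1 160/49 160/169 21360/8281 19200/8281 1 6 N
2 40/37 1 57/37 3/37 1 7 E
3 32/41 160/73 7728/2993 -4224/2993 2 7 S
4 80/53 80/41 5880/2173 -960/2173 2 6 W
5 160/49 160/169 21360/8281 19200/8281 1 6 N
6 40/37 1 57/37 3/37 1 7 E
7 32/41 160/73 7728/2993 -4224/2993 2 7 S
final 2 6 W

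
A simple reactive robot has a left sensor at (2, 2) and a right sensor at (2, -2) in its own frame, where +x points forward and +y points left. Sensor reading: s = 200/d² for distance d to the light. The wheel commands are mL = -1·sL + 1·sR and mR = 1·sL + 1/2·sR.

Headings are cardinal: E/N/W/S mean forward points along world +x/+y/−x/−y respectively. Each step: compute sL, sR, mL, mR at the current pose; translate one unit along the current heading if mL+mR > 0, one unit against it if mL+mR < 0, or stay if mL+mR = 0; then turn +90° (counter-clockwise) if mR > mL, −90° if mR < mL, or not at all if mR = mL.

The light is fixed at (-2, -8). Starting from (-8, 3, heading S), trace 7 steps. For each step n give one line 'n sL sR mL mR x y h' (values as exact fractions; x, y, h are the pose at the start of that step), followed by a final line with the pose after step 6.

n=0: pose=(-8,3,S); sL=200/97, sR=40/29; mL=-1920/2813, mR=7740/2813; mL+mR=60/29 → advance +1; mR−mL=9660/2813 → turn +1·90°
n=1: pose=(-8,2,E); sL=5/4, sR=5/2; mL=5/4, mR=5/2; mL+mR=15/4 → advance +1; mR−mL=5/4 → turn +1·90°
n=2: pose=(-7,2,N); sL=200/193, sR=200/153; mL=8000/29529, mR=49900/29529; mL+mR=100/51 → advance +1; mR−mL=41900/29529 → turn +1·90°
n=3: pose=(-7,3,W); sL=20/13, sR=100/109; mL=-880/1417, mR=2830/1417; mL+mR=150/109 → advance +1; mR−mL=3710/1417 → turn +1·90°
n=4: pose=(-8,3,S); sL=200/97, sR=40/29; mL=-1920/2813, mR=7740/2813; mL+mR=60/29 → advance +1; mR−mL=9660/2813 → turn +1·90°
n=5: pose=(-8,2,E); sL=5/4, sR=5/2; mL=5/4, mR=5/2; mL+mR=15/4 → advance +1; mR−mL=5/4 → turn +1·90°
n=6: pose=(-7,2,N); sL=200/193, sR=200/153; mL=8000/29529, mR=49900/29529; mL+mR=100/51 → advance +1; mR−mL=41900/29529 → turn +1·90°

0 200/97 40/29 -1920/2813 7740/2813 -8 3 S
1 5/4 5/2 5/4 5/2 -8 2 E
2 200/193 200/153 8000/29529 49900/29529 -7 2 N
3 20/13 100/109 -880/1417 2830/1417 -7 3 W
4 200/97 40/29 -1920/2813 7740/2813 -8 3 S
5 5/4 5/2 5/4 5/2 -8 2 E
6 200/193 200/153 8000/29529 49900/29529 -7 2 N
final -7 3 W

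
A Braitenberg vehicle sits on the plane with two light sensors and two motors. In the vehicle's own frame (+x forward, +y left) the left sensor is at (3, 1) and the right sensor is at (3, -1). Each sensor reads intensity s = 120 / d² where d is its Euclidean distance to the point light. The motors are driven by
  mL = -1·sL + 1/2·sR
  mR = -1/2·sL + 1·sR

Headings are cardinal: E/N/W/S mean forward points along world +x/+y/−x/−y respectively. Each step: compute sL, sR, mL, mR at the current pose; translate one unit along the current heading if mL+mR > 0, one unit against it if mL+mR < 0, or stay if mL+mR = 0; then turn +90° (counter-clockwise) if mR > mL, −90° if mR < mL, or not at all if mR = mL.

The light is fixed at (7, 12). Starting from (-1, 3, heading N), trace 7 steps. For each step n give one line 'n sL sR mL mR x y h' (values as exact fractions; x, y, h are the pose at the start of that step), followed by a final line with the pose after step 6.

0 40/39 24/17 -212/663 596/663 -1 3 N
1 60/101 12/17 -414/1717 702/1717 -1 4 W
2 24/37 120/221 -3084/8177 1788/8177 -2 4 S
3 5/3 6/5 -16/15 11/30 -2 5 E
4 120/137 120/97 -3420/13289 10620/13289 -3 5 N
5 60/109 60/97 -2550/10573 3630/10573 -3 6 W
6 120/181 8/15 -1076/2715 548/2715 -4 6 S
final -4 7 E

n=0: pose=(-1,3,N); sL=40/39, sR=24/17; mL=-212/663, mR=596/663; mL+mR=128/221 → advance +1; mR−mL=808/663 → turn +1·90°
n=1: pose=(-1,4,W); sL=60/101, sR=12/17; mL=-414/1717, mR=702/1717; mL+mR=288/1717 → advance +1; mR−mL=1116/1717 → turn +1·90°
n=2: pose=(-2,4,S); sL=24/37, sR=120/221; mL=-3084/8177, mR=1788/8177; mL+mR=-1296/8177 → advance -1; mR−mL=4872/8177 → turn +1·90°
n=3: pose=(-2,5,E); sL=5/3, sR=6/5; mL=-16/15, mR=11/30; mL+mR=-7/10 → advance -1; mR−mL=43/30 → turn +1·90°
n=4: pose=(-3,5,N); sL=120/137, sR=120/97; mL=-3420/13289, mR=10620/13289; mL+mR=7200/13289 → advance +1; mR−mL=14040/13289 → turn +1·90°
n=5: pose=(-3,6,W); sL=60/109, sR=60/97; mL=-2550/10573, mR=3630/10573; mL+mR=1080/10573 → advance +1; mR−mL=6180/10573 → turn +1·90°
n=6: pose=(-4,6,S); sL=120/181, sR=8/15; mL=-1076/2715, mR=548/2715; mL+mR=-176/905 → advance -1; mR−mL=1624/2715 → turn +1·90°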